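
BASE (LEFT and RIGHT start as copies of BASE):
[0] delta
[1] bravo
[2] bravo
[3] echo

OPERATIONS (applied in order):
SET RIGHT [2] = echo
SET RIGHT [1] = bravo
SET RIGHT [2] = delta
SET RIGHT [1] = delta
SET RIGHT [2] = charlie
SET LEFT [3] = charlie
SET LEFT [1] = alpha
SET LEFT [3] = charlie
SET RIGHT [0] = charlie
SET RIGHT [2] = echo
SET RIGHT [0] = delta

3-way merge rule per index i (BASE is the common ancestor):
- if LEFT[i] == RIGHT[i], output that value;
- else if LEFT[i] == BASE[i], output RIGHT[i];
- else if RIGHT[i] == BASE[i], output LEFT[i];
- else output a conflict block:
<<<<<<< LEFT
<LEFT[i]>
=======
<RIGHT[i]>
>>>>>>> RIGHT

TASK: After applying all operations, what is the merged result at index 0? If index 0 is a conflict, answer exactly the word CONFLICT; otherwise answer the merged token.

Answer: delta

Derivation:
Final LEFT:  [delta, alpha, bravo, charlie]
Final RIGHT: [delta, delta, echo, echo]
i=0: L=delta R=delta -> agree -> delta
i=1: BASE=bravo L=alpha R=delta all differ -> CONFLICT
i=2: L=bravo=BASE, R=echo -> take RIGHT -> echo
i=3: L=charlie, R=echo=BASE -> take LEFT -> charlie
Index 0 -> delta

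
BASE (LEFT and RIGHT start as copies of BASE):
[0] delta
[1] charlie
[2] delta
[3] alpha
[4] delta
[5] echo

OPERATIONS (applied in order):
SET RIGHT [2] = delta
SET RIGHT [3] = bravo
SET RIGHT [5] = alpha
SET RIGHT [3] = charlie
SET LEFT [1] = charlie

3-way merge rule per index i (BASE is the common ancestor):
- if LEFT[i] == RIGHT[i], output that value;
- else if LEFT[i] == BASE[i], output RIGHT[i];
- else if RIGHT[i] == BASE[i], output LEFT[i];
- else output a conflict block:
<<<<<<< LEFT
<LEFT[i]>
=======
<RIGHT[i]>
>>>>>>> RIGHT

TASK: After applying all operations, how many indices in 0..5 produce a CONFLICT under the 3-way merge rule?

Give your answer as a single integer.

Final LEFT:  [delta, charlie, delta, alpha, delta, echo]
Final RIGHT: [delta, charlie, delta, charlie, delta, alpha]
i=0: L=delta R=delta -> agree -> delta
i=1: L=charlie R=charlie -> agree -> charlie
i=2: L=delta R=delta -> agree -> delta
i=3: L=alpha=BASE, R=charlie -> take RIGHT -> charlie
i=4: L=delta R=delta -> agree -> delta
i=5: L=echo=BASE, R=alpha -> take RIGHT -> alpha
Conflict count: 0

Answer: 0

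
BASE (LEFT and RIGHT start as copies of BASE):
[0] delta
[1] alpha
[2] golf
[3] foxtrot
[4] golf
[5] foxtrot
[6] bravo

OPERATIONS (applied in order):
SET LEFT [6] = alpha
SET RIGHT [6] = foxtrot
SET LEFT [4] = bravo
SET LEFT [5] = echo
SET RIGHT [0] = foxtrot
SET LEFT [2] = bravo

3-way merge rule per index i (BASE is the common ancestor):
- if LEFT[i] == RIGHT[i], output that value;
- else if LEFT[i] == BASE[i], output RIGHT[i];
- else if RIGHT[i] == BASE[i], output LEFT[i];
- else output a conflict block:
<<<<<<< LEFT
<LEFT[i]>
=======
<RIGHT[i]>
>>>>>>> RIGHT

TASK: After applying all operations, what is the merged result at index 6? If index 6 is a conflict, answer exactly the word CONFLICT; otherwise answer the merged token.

Final LEFT:  [delta, alpha, bravo, foxtrot, bravo, echo, alpha]
Final RIGHT: [foxtrot, alpha, golf, foxtrot, golf, foxtrot, foxtrot]
i=0: L=delta=BASE, R=foxtrot -> take RIGHT -> foxtrot
i=1: L=alpha R=alpha -> agree -> alpha
i=2: L=bravo, R=golf=BASE -> take LEFT -> bravo
i=3: L=foxtrot R=foxtrot -> agree -> foxtrot
i=4: L=bravo, R=golf=BASE -> take LEFT -> bravo
i=5: L=echo, R=foxtrot=BASE -> take LEFT -> echo
i=6: BASE=bravo L=alpha R=foxtrot all differ -> CONFLICT
Index 6 -> CONFLICT

Answer: CONFLICT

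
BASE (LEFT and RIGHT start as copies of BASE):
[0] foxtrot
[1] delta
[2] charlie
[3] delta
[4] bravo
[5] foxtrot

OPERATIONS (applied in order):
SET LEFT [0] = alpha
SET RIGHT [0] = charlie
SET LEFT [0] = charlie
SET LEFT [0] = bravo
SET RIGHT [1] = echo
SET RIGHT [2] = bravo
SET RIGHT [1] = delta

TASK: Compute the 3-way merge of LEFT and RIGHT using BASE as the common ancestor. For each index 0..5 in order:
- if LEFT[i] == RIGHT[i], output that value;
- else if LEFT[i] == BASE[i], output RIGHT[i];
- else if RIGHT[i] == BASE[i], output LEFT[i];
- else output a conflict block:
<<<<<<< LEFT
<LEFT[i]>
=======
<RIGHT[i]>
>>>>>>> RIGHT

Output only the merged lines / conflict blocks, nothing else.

Answer: <<<<<<< LEFT
bravo
=======
charlie
>>>>>>> RIGHT
delta
bravo
delta
bravo
foxtrot

Derivation:
Final LEFT:  [bravo, delta, charlie, delta, bravo, foxtrot]
Final RIGHT: [charlie, delta, bravo, delta, bravo, foxtrot]
i=0: BASE=foxtrot L=bravo R=charlie all differ -> CONFLICT
i=1: L=delta R=delta -> agree -> delta
i=2: L=charlie=BASE, R=bravo -> take RIGHT -> bravo
i=3: L=delta R=delta -> agree -> delta
i=4: L=bravo R=bravo -> agree -> bravo
i=5: L=foxtrot R=foxtrot -> agree -> foxtrot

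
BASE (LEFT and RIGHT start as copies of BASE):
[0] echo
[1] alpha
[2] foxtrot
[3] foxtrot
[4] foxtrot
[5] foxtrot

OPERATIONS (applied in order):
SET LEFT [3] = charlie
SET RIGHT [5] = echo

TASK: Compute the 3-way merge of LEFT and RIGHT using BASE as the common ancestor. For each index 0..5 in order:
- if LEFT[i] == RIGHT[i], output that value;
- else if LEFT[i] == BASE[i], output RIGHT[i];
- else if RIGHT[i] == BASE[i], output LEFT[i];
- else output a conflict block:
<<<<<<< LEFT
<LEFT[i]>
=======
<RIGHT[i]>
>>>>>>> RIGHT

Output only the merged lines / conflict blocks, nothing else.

Answer: echo
alpha
foxtrot
charlie
foxtrot
echo

Derivation:
Final LEFT:  [echo, alpha, foxtrot, charlie, foxtrot, foxtrot]
Final RIGHT: [echo, alpha, foxtrot, foxtrot, foxtrot, echo]
i=0: L=echo R=echo -> agree -> echo
i=1: L=alpha R=alpha -> agree -> alpha
i=2: L=foxtrot R=foxtrot -> agree -> foxtrot
i=3: L=charlie, R=foxtrot=BASE -> take LEFT -> charlie
i=4: L=foxtrot R=foxtrot -> agree -> foxtrot
i=5: L=foxtrot=BASE, R=echo -> take RIGHT -> echo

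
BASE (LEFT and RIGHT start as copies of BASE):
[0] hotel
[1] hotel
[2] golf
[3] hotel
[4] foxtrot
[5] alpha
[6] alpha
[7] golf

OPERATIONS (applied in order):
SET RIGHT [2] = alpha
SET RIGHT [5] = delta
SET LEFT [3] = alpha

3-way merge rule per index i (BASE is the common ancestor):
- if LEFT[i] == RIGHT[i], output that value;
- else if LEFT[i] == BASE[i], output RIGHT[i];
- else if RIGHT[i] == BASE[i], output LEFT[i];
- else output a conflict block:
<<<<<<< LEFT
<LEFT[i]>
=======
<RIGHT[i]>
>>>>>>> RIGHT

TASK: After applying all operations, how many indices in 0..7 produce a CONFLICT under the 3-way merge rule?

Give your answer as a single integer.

Answer: 0

Derivation:
Final LEFT:  [hotel, hotel, golf, alpha, foxtrot, alpha, alpha, golf]
Final RIGHT: [hotel, hotel, alpha, hotel, foxtrot, delta, alpha, golf]
i=0: L=hotel R=hotel -> agree -> hotel
i=1: L=hotel R=hotel -> agree -> hotel
i=2: L=golf=BASE, R=alpha -> take RIGHT -> alpha
i=3: L=alpha, R=hotel=BASE -> take LEFT -> alpha
i=4: L=foxtrot R=foxtrot -> agree -> foxtrot
i=5: L=alpha=BASE, R=delta -> take RIGHT -> delta
i=6: L=alpha R=alpha -> agree -> alpha
i=7: L=golf R=golf -> agree -> golf
Conflict count: 0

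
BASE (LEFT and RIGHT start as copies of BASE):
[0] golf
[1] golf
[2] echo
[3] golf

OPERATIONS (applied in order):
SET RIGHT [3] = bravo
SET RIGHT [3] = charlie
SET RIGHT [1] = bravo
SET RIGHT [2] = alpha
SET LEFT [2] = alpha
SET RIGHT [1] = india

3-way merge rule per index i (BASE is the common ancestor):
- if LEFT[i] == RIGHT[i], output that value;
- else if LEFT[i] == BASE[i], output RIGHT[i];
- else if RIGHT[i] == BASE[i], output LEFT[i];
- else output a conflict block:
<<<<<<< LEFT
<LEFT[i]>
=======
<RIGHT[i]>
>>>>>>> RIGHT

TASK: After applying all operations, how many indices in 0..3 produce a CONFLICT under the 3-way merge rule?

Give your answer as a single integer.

Final LEFT:  [golf, golf, alpha, golf]
Final RIGHT: [golf, india, alpha, charlie]
i=0: L=golf R=golf -> agree -> golf
i=1: L=golf=BASE, R=india -> take RIGHT -> india
i=2: L=alpha R=alpha -> agree -> alpha
i=3: L=golf=BASE, R=charlie -> take RIGHT -> charlie
Conflict count: 0

Answer: 0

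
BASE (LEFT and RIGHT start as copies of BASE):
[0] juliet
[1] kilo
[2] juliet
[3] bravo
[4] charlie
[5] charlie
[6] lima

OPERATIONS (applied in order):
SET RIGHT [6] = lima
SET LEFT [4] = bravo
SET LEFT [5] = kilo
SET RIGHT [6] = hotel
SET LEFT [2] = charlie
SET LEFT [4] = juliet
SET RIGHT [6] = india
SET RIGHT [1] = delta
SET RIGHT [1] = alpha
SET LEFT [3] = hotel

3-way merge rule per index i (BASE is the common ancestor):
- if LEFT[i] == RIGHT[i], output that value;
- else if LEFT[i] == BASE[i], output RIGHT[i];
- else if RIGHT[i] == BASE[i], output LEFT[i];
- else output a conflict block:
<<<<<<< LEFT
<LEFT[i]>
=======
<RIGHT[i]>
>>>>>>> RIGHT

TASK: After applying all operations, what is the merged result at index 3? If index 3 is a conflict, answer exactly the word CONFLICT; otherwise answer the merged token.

Final LEFT:  [juliet, kilo, charlie, hotel, juliet, kilo, lima]
Final RIGHT: [juliet, alpha, juliet, bravo, charlie, charlie, india]
i=0: L=juliet R=juliet -> agree -> juliet
i=1: L=kilo=BASE, R=alpha -> take RIGHT -> alpha
i=2: L=charlie, R=juliet=BASE -> take LEFT -> charlie
i=3: L=hotel, R=bravo=BASE -> take LEFT -> hotel
i=4: L=juliet, R=charlie=BASE -> take LEFT -> juliet
i=5: L=kilo, R=charlie=BASE -> take LEFT -> kilo
i=6: L=lima=BASE, R=india -> take RIGHT -> india
Index 3 -> hotel

Answer: hotel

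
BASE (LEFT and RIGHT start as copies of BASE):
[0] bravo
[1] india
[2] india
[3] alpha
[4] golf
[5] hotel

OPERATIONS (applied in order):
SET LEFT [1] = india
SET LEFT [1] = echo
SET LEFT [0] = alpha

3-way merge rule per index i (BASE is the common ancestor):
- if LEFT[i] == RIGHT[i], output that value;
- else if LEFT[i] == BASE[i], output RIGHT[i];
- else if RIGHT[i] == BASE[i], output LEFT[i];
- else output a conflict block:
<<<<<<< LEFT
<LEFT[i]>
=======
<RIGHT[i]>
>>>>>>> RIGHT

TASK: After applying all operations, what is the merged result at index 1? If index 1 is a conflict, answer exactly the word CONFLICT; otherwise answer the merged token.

Answer: echo

Derivation:
Final LEFT:  [alpha, echo, india, alpha, golf, hotel]
Final RIGHT: [bravo, india, india, alpha, golf, hotel]
i=0: L=alpha, R=bravo=BASE -> take LEFT -> alpha
i=1: L=echo, R=india=BASE -> take LEFT -> echo
i=2: L=india R=india -> agree -> india
i=3: L=alpha R=alpha -> agree -> alpha
i=4: L=golf R=golf -> agree -> golf
i=5: L=hotel R=hotel -> agree -> hotel
Index 1 -> echo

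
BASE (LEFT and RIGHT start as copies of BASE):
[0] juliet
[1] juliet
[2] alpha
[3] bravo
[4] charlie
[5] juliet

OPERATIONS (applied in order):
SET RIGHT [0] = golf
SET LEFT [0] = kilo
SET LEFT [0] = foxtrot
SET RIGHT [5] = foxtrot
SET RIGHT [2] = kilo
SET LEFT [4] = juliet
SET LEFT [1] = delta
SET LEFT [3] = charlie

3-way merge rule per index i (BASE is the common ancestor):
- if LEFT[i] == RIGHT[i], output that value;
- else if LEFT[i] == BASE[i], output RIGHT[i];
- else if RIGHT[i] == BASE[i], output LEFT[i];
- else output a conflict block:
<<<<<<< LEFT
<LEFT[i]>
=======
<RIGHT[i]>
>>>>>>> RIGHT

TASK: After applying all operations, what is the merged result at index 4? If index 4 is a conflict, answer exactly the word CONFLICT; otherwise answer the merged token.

Answer: juliet

Derivation:
Final LEFT:  [foxtrot, delta, alpha, charlie, juliet, juliet]
Final RIGHT: [golf, juliet, kilo, bravo, charlie, foxtrot]
i=0: BASE=juliet L=foxtrot R=golf all differ -> CONFLICT
i=1: L=delta, R=juliet=BASE -> take LEFT -> delta
i=2: L=alpha=BASE, R=kilo -> take RIGHT -> kilo
i=3: L=charlie, R=bravo=BASE -> take LEFT -> charlie
i=4: L=juliet, R=charlie=BASE -> take LEFT -> juliet
i=5: L=juliet=BASE, R=foxtrot -> take RIGHT -> foxtrot
Index 4 -> juliet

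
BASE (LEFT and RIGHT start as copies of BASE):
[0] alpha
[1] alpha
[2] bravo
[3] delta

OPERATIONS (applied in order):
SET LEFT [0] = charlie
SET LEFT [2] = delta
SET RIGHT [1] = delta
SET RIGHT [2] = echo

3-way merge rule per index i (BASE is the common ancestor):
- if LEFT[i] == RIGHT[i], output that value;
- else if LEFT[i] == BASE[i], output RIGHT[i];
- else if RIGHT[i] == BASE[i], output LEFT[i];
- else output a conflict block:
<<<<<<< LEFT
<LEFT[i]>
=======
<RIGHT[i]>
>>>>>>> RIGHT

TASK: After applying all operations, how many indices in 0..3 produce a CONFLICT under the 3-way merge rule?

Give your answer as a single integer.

Answer: 1

Derivation:
Final LEFT:  [charlie, alpha, delta, delta]
Final RIGHT: [alpha, delta, echo, delta]
i=0: L=charlie, R=alpha=BASE -> take LEFT -> charlie
i=1: L=alpha=BASE, R=delta -> take RIGHT -> delta
i=2: BASE=bravo L=delta R=echo all differ -> CONFLICT
i=3: L=delta R=delta -> agree -> delta
Conflict count: 1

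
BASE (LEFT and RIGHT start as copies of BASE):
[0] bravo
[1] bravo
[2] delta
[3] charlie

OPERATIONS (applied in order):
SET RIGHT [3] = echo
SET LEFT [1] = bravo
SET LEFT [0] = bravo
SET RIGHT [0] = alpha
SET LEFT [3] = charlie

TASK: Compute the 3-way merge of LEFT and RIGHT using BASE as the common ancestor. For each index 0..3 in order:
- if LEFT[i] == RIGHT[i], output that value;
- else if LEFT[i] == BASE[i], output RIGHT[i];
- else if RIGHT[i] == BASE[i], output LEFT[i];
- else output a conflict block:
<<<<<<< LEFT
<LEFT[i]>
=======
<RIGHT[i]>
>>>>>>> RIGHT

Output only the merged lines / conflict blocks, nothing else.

Final LEFT:  [bravo, bravo, delta, charlie]
Final RIGHT: [alpha, bravo, delta, echo]
i=0: L=bravo=BASE, R=alpha -> take RIGHT -> alpha
i=1: L=bravo R=bravo -> agree -> bravo
i=2: L=delta R=delta -> agree -> delta
i=3: L=charlie=BASE, R=echo -> take RIGHT -> echo

Answer: alpha
bravo
delta
echo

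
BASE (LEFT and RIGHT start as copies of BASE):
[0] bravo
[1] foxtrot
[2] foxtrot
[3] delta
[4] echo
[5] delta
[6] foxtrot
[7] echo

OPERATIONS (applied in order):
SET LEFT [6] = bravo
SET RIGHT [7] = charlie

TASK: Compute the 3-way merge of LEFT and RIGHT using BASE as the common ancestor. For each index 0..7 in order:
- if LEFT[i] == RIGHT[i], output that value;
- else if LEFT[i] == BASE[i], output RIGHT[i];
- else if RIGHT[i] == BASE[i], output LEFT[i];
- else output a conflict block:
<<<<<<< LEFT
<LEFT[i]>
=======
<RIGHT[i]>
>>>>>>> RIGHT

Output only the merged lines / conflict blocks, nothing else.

Answer: bravo
foxtrot
foxtrot
delta
echo
delta
bravo
charlie

Derivation:
Final LEFT:  [bravo, foxtrot, foxtrot, delta, echo, delta, bravo, echo]
Final RIGHT: [bravo, foxtrot, foxtrot, delta, echo, delta, foxtrot, charlie]
i=0: L=bravo R=bravo -> agree -> bravo
i=1: L=foxtrot R=foxtrot -> agree -> foxtrot
i=2: L=foxtrot R=foxtrot -> agree -> foxtrot
i=3: L=delta R=delta -> agree -> delta
i=4: L=echo R=echo -> agree -> echo
i=5: L=delta R=delta -> agree -> delta
i=6: L=bravo, R=foxtrot=BASE -> take LEFT -> bravo
i=7: L=echo=BASE, R=charlie -> take RIGHT -> charlie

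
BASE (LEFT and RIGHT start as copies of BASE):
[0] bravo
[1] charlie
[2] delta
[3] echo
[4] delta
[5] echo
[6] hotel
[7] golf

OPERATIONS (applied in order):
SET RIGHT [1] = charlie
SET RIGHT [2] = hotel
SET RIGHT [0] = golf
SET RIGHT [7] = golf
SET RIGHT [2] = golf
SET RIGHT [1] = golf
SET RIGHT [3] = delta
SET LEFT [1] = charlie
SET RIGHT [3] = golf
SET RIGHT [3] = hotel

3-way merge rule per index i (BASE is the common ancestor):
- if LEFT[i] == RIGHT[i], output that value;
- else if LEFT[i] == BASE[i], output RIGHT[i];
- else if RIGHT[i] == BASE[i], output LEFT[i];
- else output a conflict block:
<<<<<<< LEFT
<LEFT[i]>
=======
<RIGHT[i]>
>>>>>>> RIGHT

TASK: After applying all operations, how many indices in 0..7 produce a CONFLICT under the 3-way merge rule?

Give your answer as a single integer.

Final LEFT:  [bravo, charlie, delta, echo, delta, echo, hotel, golf]
Final RIGHT: [golf, golf, golf, hotel, delta, echo, hotel, golf]
i=0: L=bravo=BASE, R=golf -> take RIGHT -> golf
i=1: L=charlie=BASE, R=golf -> take RIGHT -> golf
i=2: L=delta=BASE, R=golf -> take RIGHT -> golf
i=3: L=echo=BASE, R=hotel -> take RIGHT -> hotel
i=4: L=delta R=delta -> agree -> delta
i=5: L=echo R=echo -> agree -> echo
i=6: L=hotel R=hotel -> agree -> hotel
i=7: L=golf R=golf -> agree -> golf
Conflict count: 0

Answer: 0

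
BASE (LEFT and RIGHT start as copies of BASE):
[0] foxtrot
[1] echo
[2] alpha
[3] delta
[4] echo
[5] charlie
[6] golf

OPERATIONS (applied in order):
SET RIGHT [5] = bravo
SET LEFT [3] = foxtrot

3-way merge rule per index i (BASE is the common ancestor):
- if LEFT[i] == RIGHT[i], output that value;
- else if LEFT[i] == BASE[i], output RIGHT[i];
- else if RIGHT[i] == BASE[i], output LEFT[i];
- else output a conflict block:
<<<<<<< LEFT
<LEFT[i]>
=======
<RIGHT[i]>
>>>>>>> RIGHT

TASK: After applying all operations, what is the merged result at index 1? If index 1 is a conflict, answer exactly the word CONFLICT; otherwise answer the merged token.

Answer: echo

Derivation:
Final LEFT:  [foxtrot, echo, alpha, foxtrot, echo, charlie, golf]
Final RIGHT: [foxtrot, echo, alpha, delta, echo, bravo, golf]
i=0: L=foxtrot R=foxtrot -> agree -> foxtrot
i=1: L=echo R=echo -> agree -> echo
i=2: L=alpha R=alpha -> agree -> alpha
i=3: L=foxtrot, R=delta=BASE -> take LEFT -> foxtrot
i=4: L=echo R=echo -> agree -> echo
i=5: L=charlie=BASE, R=bravo -> take RIGHT -> bravo
i=6: L=golf R=golf -> agree -> golf
Index 1 -> echo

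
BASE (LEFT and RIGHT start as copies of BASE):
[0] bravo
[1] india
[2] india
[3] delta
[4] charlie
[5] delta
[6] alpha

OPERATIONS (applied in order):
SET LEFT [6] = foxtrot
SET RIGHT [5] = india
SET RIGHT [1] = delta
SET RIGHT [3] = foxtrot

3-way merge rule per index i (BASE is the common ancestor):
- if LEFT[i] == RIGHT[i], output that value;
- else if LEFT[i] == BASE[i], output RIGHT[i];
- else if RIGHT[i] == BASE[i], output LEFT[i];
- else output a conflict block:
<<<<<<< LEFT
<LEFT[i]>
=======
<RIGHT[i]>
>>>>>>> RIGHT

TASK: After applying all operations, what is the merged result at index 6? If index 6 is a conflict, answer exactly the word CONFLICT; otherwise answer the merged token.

Final LEFT:  [bravo, india, india, delta, charlie, delta, foxtrot]
Final RIGHT: [bravo, delta, india, foxtrot, charlie, india, alpha]
i=0: L=bravo R=bravo -> agree -> bravo
i=1: L=india=BASE, R=delta -> take RIGHT -> delta
i=2: L=india R=india -> agree -> india
i=3: L=delta=BASE, R=foxtrot -> take RIGHT -> foxtrot
i=4: L=charlie R=charlie -> agree -> charlie
i=5: L=delta=BASE, R=india -> take RIGHT -> india
i=6: L=foxtrot, R=alpha=BASE -> take LEFT -> foxtrot
Index 6 -> foxtrot

Answer: foxtrot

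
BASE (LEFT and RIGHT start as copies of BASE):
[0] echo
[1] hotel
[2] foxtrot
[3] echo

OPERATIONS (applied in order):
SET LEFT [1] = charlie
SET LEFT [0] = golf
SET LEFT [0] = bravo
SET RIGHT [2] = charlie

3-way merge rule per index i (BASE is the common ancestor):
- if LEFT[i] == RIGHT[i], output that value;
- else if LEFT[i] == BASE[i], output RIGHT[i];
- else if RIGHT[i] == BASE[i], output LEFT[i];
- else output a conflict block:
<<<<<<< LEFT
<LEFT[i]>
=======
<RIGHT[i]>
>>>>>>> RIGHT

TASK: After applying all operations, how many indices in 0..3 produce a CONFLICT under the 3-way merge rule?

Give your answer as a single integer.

Final LEFT:  [bravo, charlie, foxtrot, echo]
Final RIGHT: [echo, hotel, charlie, echo]
i=0: L=bravo, R=echo=BASE -> take LEFT -> bravo
i=1: L=charlie, R=hotel=BASE -> take LEFT -> charlie
i=2: L=foxtrot=BASE, R=charlie -> take RIGHT -> charlie
i=3: L=echo R=echo -> agree -> echo
Conflict count: 0

Answer: 0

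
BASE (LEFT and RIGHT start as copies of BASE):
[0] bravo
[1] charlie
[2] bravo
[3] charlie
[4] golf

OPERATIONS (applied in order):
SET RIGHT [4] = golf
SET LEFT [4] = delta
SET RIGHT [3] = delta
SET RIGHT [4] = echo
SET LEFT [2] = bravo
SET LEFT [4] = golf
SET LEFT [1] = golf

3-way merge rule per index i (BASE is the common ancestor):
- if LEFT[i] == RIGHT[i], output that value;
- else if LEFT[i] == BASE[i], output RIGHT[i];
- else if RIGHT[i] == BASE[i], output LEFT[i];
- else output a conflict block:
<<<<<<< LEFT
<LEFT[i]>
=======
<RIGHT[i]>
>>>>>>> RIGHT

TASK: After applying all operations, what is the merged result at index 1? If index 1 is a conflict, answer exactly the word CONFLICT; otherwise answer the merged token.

Final LEFT:  [bravo, golf, bravo, charlie, golf]
Final RIGHT: [bravo, charlie, bravo, delta, echo]
i=0: L=bravo R=bravo -> agree -> bravo
i=1: L=golf, R=charlie=BASE -> take LEFT -> golf
i=2: L=bravo R=bravo -> agree -> bravo
i=3: L=charlie=BASE, R=delta -> take RIGHT -> delta
i=4: L=golf=BASE, R=echo -> take RIGHT -> echo
Index 1 -> golf

Answer: golf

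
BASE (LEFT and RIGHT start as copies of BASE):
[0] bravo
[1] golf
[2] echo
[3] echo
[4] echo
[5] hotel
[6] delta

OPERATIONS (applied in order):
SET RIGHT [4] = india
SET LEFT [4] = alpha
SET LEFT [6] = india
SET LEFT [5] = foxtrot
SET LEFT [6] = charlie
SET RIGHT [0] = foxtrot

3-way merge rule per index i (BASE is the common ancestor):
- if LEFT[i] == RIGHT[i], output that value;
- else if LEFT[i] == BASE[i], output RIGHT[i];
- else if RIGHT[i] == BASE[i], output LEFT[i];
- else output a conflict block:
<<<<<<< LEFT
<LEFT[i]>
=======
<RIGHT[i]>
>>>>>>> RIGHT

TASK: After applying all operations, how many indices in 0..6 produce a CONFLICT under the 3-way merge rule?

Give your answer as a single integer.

Final LEFT:  [bravo, golf, echo, echo, alpha, foxtrot, charlie]
Final RIGHT: [foxtrot, golf, echo, echo, india, hotel, delta]
i=0: L=bravo=BASE, R=foxtrot -> take RIGHT -> foxtrot
i=1: L=golf R=golf -> agree -> golf
i=2: L=echo R=echo -> agree -> echo
i=3: L=echo R=echo -> agree -> echo
i=4: BASE=echo L=alpha R=india all differ -> CONFLICT
i=5: L=foxtrot, R=hotel=BASE -> take LEFT -> foxtrot
i=6: L=charlie, R=delta=BASE -> take LEFT -> charlie
Conflict count: 1

Answer: 1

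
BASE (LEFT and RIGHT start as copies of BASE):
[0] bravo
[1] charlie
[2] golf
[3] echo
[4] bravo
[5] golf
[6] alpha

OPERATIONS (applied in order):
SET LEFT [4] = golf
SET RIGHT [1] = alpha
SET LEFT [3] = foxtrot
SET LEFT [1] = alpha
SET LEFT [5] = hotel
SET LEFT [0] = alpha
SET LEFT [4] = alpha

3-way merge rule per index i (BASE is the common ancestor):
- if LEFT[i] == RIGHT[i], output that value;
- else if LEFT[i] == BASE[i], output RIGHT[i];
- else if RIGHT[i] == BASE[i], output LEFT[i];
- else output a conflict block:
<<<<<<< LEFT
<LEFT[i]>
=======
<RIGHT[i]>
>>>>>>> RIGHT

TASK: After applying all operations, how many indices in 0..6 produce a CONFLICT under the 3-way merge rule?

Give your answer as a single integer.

Final LEFT:  [alpha, alpha, golf, foxtrot, alpha, hotel, alpha]
Final RIGHT: [bravo, alpha, golf, echo, bravo, golf, alpha]
i=0: L=alpha, R=bravo=BASE -> take LEFT -> alpha
i=1: L=alpha R=alpha -> agree -> alpha
i=2: L=golf R=golf -> agree -> golf
i=3: L=foxtrot, R=echo=BASE -> take LEFT -> foxtrot
i=4: L=alpha, R=bravo=BASE -> take LEFT -> alpha
i=5: L=hotel, R=golf=BASE -> take LEFT -> hotel
i=6: L=alpha R=alpha -> agree -> alpha
Conflict count: 0

Answer: 0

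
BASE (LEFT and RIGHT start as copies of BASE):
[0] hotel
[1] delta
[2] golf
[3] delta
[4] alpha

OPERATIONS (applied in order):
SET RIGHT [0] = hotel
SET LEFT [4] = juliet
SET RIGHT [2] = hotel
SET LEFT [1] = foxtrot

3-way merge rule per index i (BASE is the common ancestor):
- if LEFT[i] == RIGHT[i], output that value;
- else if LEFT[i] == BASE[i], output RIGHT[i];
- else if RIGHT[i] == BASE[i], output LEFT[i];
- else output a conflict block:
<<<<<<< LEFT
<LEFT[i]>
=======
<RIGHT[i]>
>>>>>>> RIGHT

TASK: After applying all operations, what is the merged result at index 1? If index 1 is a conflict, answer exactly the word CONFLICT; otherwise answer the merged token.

Final LEFT:  [hotel, foxtrot, golf, delta, juliet]
Final RIGHT: [hotel, delta, hotel, delta, alpha]
i=0: L=hotel R=hotel -> agree -> hotel
i=1: L=foxtrot, R=delta=BASE -> take LEFT -> foxtrot
i=2: L=golf=BASE, R=hotel -> take RIGHT -> hotel
i=3: L=delta R=delta -> agree -> delta
i=4: L=juliet, R=alpha=BASE -> take LEFT -> juliet
Index 1 -> foxtrot

Answer: foxtrot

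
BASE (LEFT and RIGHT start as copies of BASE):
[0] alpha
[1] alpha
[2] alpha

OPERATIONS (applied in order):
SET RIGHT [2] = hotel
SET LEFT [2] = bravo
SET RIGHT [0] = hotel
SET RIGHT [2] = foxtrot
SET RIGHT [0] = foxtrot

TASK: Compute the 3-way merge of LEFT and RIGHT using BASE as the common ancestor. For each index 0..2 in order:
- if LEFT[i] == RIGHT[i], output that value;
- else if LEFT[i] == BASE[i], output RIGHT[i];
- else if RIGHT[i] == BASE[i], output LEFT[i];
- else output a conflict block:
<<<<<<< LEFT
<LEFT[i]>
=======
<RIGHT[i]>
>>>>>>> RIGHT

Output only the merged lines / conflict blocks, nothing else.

Answer: foxtrot
alpha
<<<<<<< LEFT
bravo
=======
foxtrot
>>>>>>> RIGHT

Derivation:
Final LEFT:  [alpha, alpha, bravo]
Final RIGHT: [foxtrot, alpha, foxtrot]
i=0: L=alpha=BASE, R=foxtrot -> take RIGHT -> foxtrot
i=1: L=alpha R=alpha -> agree -> alpha
i=2: BASE=alpha L=bravo R=foxtrot all differ -> CONFLICT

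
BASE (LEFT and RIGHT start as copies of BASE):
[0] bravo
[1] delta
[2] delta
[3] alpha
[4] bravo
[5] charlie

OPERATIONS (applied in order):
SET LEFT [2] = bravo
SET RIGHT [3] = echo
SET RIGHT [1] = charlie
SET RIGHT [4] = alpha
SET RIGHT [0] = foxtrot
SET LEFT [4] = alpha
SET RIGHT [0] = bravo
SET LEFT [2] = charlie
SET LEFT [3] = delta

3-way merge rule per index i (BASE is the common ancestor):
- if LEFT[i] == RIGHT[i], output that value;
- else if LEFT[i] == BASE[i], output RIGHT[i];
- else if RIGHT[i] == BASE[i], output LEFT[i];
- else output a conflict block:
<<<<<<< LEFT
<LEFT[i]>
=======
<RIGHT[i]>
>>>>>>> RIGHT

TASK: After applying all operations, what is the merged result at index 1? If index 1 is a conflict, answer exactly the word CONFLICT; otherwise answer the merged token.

Answer: charlie

Derivation:
Final LEFT:  [bravo, delta, charlie, delta, alpha, charlie]
Final RIGHT: [bravo, charlie, delta, echo, alpha, charlie]
i=0: L=bravo R=bravo -> agree -> bravo
i=1: L=delta=BASE, R=charlie -> take RIGHT -> charlie
i=2: L=charlie, R=delta=BASE -> take LEFT -> charlie
i=3: BASE=alpha L=delta R=echo all differ -> CONFLICT
i=4: L=alpha R=alpha -> agree -> alpha
i=5: L=charlie R=charlie -> agree -> charlie
Index 1 -> charlie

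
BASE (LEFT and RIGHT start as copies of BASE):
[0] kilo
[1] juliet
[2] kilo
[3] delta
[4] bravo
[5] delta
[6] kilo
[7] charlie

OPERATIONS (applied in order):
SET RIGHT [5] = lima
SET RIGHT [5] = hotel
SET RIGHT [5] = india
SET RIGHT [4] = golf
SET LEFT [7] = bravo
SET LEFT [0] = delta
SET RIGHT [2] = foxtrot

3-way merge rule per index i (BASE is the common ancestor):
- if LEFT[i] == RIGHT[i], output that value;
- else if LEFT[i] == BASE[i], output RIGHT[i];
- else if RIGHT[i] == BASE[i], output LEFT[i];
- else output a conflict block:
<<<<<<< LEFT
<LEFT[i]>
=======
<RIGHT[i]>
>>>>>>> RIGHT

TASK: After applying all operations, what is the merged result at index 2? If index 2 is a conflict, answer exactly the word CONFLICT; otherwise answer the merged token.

Final LEFT:  [delta, juliet, kilo, delta, bravo, delta, kilo, bravo]
Final RIGHT: [kilo, juliet, foxtrot, delta, golf, india, kilo, charlie]
i=0: L=delta, R=kilo=BASE -> take LEFT -> delta
i=1: L=juliet R=juliet -> agree -> juliet
i=2: L=kilo=BASE, R=foxtrot -> take RIGHT -> foxtrot
i=3: L=delta R=delta -> agree -> delta
i=4: L=bravo=BASE, R=golf -> take RIGHT -> golf
i=5: L=delta=BASE, R=india -> take RIGHT -> india
i=6: L=kilo R=kilo -> agree -> kilo
i=7: L=bravo, R=charlie=BASE -> take LEFT -> bravo
Index 2 -> foxtrot

Answer: foxtrot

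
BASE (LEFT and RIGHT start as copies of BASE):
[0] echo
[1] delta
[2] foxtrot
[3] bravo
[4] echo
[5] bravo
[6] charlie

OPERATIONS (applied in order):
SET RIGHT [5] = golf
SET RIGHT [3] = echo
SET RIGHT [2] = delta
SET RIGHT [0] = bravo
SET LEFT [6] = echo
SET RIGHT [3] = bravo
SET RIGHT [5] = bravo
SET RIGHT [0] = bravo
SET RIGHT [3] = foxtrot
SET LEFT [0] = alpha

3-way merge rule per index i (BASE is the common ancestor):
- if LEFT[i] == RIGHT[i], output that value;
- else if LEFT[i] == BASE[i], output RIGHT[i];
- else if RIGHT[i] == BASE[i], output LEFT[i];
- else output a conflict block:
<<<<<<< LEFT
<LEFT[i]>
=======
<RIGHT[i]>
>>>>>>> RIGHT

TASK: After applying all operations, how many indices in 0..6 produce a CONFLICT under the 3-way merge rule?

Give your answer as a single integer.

Final LEFT:  [alpha, delta, foxtrot, bravo, echo, bravo, echo]
Final RIGHT: [bravo, delta, delta, foxtrot, echo, bravo, charlie]
i=0: BASE=echo L=alpha R=bravo all differ -> CONFLICT
i=1: L=delta R=delta -> agree -> delta
i=2: L=foxtrot=BASE, R=delta -> take RIGHT -> delta
i=3: L=bravo=BASE, R=foxtrot -> take RIGHT -> foxtrot
i=4: L=echo R=echo -> agree -> echo
i=5: L=bravo R=bravo -> agree -> bravo
i=6: L=echo, R=charlie=BASE -> take LEFT -> echo
Conflict count: 1

Answer: 1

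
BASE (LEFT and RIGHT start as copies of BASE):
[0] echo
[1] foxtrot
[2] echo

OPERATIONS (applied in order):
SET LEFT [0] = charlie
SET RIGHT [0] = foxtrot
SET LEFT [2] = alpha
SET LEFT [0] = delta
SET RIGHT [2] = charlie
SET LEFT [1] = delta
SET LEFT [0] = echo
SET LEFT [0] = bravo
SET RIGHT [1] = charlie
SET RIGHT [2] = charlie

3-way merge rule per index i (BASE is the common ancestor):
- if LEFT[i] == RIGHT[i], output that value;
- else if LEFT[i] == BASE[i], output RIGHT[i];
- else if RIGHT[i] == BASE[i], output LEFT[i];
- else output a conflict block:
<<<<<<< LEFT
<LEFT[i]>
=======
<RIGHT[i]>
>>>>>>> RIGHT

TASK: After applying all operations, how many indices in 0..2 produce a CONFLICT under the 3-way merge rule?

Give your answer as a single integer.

Final LEFT:  [bravo, delta, alpha]
Final RIGHT: [foxtrot, charlie, charlie]
i=0: BASE=echo L=bravo R=foxtrot all differ -> CONFLICT
i=1: BASE=foxtrot L=delta R=charlie all differ -> CONFLICT
i=2: BASE=echo L=alpha R=charlie all differ -> CONFLICT
Conflict count: 3

Answer: 3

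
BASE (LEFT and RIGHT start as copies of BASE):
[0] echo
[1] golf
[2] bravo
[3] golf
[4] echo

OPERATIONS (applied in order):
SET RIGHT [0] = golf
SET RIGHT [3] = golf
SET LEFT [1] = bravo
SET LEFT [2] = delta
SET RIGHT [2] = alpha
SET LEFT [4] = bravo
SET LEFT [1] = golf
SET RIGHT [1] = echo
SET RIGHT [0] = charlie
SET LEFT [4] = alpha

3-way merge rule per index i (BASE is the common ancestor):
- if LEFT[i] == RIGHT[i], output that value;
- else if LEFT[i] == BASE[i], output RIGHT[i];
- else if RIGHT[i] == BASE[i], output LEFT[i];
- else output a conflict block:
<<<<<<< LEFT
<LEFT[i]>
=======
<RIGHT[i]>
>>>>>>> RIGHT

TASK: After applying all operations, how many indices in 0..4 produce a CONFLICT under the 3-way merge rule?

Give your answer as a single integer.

Final LEFT:  [echo, golf, delta, golf, alpha]
Final RIGHT: [charlie, echo, alpha, golf, echo]
i=0: L=echo=BASE, R=charlie -> take RIGHT -> charlie
i=1: L=golf=BASE, R=echo -> take RIGHT -> echo
i=2: BASE=bravo L=delta R=alpha all differ -> CONFLICT
i=3: L=golf R=golf -> agree -> golf
i=4: L=alpha, R=echo=BASE -> take LEFT -> alpha
Conflict count: 1

Answer: 1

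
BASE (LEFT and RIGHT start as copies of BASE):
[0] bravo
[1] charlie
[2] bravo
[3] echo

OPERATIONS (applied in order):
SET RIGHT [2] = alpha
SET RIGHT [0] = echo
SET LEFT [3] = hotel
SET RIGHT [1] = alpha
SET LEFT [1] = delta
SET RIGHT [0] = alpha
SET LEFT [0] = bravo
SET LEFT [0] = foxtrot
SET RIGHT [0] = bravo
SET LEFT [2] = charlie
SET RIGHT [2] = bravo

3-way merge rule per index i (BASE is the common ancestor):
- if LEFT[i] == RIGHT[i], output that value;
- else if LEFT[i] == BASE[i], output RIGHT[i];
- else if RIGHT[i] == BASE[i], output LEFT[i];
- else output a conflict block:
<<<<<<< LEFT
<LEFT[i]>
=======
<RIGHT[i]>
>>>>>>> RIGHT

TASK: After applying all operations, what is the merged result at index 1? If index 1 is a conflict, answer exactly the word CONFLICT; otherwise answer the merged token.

Answer: CONFLICT

Derivation:
Final LEFT:  [foxtrot, delta, charlie, hotel]
Final RIGHT: [bravo, alpha, bravo, echo]
i=0: L=foxtrot, R=bravo=BASE -> take LEFT -> foxtrot
i=1: BASE=charlie L=delta R=alpha all differ -> CONFLICT
i=2: L=charlie, R=bravo=BASE -> take LEFT -> charlie
i=3: L=hotel, R=echo=BASE -> take LEFT -> hotel
Index 1 -> CONFLICT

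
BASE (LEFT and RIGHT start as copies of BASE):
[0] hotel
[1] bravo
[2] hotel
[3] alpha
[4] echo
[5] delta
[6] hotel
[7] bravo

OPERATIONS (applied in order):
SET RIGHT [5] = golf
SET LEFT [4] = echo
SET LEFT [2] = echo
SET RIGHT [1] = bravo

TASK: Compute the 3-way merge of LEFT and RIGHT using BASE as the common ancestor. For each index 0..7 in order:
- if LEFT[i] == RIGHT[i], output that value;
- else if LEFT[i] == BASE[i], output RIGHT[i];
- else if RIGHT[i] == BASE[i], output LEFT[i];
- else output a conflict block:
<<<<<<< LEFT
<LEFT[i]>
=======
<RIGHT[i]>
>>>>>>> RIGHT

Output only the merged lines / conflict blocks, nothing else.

Answer: hotel
bravo
echo
alpha
echo
golf
hotel
bravo

Derivation:
Final LEFT:  [hotel, bravo, echo, alpha, echo, delta, hotel, bravo]
Final RIGHT: [hotel, bravo, hotel, alpha, echo, golf, hotel, bravo]
i=0: L=hotel R=hotel -> agree -> hotel
i=1: L=bravo R=bravo -> agree -> bravo
i=2: L=echo, R=hotel=BASE -> take LEFT -> echo
i=3: L=alpha R=alpha -> agree -> alpha
i=4: L=echo R=echo -> agree -> echo
i=5: L=delta=BASE, R=golf -> take RIGHT -> golf
i=6: L=hotel R=hotel -> agree -> hotel
i=7: L=bravo R=bravo -> agree -> bravo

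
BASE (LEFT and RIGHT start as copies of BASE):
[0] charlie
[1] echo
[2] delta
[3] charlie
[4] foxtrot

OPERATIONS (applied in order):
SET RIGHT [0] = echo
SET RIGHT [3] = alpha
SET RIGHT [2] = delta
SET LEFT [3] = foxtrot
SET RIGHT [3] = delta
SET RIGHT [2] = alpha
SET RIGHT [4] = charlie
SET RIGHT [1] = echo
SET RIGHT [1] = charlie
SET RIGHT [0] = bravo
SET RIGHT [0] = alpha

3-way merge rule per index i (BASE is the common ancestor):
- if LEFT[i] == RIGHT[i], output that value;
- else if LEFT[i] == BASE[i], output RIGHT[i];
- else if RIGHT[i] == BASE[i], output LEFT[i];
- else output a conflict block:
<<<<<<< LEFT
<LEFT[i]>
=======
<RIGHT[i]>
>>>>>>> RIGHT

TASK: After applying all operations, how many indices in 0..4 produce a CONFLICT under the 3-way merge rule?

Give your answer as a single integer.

Answer: 1

Derivation:
Final LEFT:  [charlie, echo, delta, foxtrot, foxtrot]
Final RIGHT: [alpha, charlie, alpha, delta, charlie]
i=0: L=charlie=BASE, R=alpha -> take RIGHT -> alpha
i=1: L=echo=BASE, R=charlie -> take RIGHT -> charlie
i=2: L=delta=BASE, R=alpha -> take RIGHT -> alpha
i=3: BASE=charlie L=foxtrot R=delta all differ -> CONFLICT
i=4: L=foxtrot=BASE, R=charlie -> take RIGHT -> charlie
Conflict count: 1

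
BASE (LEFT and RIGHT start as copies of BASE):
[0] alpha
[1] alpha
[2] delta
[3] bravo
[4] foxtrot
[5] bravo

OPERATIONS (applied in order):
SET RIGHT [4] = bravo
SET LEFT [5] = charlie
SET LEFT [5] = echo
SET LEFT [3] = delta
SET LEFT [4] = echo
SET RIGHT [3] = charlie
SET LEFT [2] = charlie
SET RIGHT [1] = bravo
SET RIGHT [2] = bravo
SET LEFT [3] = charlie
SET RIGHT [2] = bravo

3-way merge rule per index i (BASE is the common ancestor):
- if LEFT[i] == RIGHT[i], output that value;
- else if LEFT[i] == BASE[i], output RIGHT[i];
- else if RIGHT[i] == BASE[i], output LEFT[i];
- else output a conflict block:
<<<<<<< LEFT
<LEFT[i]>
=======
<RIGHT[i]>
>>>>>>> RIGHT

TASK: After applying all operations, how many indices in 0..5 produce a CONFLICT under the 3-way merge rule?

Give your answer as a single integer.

Final LEFT:  [alpha, alpha, charlie, charlie, echo, echo]
Final RIGHT: [alpha, bravo, bravo, charlie, bravo, bravo]
i=0: L=alpha R=alpha -> agree -> alpha
i=1: L=alpha=BASE, R=bravo -> take RIGHT -> bravo
i=2: BASE=delta L=charlie R=bravo all differ -> CONFLICT
i=3: L=charlie R=charlie -> agree -> charlie
i=4: BASE=foxtrot L=echo R=bravo all differ -> CONFLICT
i=5: L=echo, R=bravo=BASE -> take LEFT -> echo
Conflict count: 2

Answer: 2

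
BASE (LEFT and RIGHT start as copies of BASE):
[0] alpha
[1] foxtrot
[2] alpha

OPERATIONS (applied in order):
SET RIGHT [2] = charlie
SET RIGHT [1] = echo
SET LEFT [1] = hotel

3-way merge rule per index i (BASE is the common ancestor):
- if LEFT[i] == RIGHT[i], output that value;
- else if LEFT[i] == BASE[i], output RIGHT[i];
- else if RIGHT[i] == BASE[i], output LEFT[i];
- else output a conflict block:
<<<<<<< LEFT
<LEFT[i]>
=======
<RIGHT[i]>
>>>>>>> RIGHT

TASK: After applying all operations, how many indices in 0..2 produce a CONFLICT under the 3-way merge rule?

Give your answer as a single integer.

Answer: 1

Derivation:
Final LEFT:  [alpha, hotel, alpha]
Final RIGHT: [alpha, echo, charlie]
i=0: L=alpha R=alpha -> agree -> alpha
i=1: BASE=foxtrot L=hotel R=echo all differ -> CONFLICT
i=2: L=alpha=BASE, R=charlie -> take RIGHT -> charlie
Conflict count: 1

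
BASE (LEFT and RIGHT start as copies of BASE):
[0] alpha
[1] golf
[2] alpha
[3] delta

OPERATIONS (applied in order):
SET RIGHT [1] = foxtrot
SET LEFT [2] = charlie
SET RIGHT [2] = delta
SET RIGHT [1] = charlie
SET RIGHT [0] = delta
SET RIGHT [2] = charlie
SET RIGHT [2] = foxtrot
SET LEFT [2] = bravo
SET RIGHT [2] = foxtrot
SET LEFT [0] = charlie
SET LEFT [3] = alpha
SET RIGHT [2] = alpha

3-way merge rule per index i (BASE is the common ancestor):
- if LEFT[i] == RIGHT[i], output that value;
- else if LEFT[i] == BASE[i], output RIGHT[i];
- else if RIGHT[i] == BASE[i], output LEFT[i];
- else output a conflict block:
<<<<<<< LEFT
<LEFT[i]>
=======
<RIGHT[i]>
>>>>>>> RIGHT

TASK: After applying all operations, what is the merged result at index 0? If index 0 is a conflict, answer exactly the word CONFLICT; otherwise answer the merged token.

Final LEFT:  [charlie, golf, bravo, alpha]
Final RIGHT: [delta, charlie, alpha, delta]
i=0: BASE=alpha L=charlie R=delta all differ -> CONFLICT
i=1: L=golf=BASE, R=charlie -> take RIGHT -> charlie
i=2: L=bravo, R=alpha=BASE -> take LEFT -> bravo
i=3: L=alpha, R=delta=BASE -> take LEFT -> alpha
Index 0 -> CONFLICT

Answer: CONFLICT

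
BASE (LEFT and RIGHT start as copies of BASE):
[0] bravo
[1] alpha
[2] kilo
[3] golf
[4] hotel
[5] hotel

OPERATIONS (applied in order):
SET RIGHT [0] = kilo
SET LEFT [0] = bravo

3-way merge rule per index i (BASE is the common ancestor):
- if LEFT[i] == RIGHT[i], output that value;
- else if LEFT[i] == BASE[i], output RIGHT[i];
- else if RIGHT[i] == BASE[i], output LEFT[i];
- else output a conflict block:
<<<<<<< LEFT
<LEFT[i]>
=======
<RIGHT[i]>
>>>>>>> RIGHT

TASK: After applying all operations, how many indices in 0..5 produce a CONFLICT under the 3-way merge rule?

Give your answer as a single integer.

Answer: 0

Derivation:
Final LEFT:  [bravo, alpha, kilo, golf, hotel, hotel]
Final RIGHT: [kilo, alpha, kilo, golf, hotel, hotel]
i=0: L=bravo=BASE, R=kilo -> take RIGHT -> kilo
i=1: L=alpha R=alpha -> agree -> alpha
i=2: L=kilo R=kilo -> agree -> kilo
i=3: L=golf R=golf -> agree -> golf
i=4: L=hotel R=hotel -> agree -> hotel
i=5: L=hotel R=hotel -> agree -> hotel
Conflict count: 0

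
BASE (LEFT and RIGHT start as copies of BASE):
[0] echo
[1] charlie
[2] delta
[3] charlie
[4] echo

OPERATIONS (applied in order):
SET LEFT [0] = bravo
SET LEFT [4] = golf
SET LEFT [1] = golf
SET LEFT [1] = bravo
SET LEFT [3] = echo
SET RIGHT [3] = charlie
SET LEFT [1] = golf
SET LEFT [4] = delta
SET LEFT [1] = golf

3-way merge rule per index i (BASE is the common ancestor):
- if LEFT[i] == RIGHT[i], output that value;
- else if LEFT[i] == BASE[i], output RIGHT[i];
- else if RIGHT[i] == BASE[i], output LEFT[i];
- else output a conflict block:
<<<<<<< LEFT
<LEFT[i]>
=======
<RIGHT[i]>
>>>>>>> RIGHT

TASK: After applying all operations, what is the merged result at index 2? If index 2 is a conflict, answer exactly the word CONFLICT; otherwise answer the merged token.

Answer: delta

Derivation:
Final LEFT:  [bravo, golf, delta, echo, delta]
Final RIGHT: [echo, charlie, delta, charlie, echo]
i=0: L=bravo, R=echo=BASE -> take LEFT -> bravo
i=1: L=golf, R=charlie=BASE -> take LEFT -> golf
i=2: L=delta R=delta -> agree -> delta
i=3: L=echo, R=charlie=BASE -> take LEFT -> echo
i=4: L=delta, R=echo=BASE -> take LEFT -> delta
Index 2 -> delta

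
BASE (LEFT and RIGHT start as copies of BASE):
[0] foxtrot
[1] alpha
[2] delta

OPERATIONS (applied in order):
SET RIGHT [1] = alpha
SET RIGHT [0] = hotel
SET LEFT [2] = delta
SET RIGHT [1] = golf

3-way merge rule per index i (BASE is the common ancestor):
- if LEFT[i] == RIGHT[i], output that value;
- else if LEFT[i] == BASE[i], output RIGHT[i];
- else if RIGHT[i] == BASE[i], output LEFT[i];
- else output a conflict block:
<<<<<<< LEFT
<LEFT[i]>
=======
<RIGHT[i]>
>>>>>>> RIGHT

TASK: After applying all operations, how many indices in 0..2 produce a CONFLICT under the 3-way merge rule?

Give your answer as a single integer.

Answer: 0

Derivation:
Final LEFT:  [foxtrot, alpha, delta]
Final RIGHT: [hotel, golf, delta]
i=0: L=foxtrot=BASE, R=hotel -> take RIGHT -> hotel
i=1: L=alpha=BASE, R=golf -> take RIGHT -> golf
i=2: L=delta R=delta -> agree -> delta
Conflict count: 0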